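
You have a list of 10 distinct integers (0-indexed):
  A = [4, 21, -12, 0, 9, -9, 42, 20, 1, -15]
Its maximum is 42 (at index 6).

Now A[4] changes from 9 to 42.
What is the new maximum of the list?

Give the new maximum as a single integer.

Answer: 42

Derivation:
Old max = 42 (at index 6)
Change: A[4] 9 -> 42
Changed element was NOT the old max.
  New max = max(old_max, new_val) = max(42, 42) = 42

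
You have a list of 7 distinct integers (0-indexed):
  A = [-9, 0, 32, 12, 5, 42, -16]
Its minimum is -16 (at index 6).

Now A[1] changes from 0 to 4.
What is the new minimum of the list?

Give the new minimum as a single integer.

Old min = -16 (at index 6)
Change: A[1] 0 -> 4
Changed element was NOT the old min.
  New min = min(old_min, new_val) = min(-16, 4) = -16

Answer: -16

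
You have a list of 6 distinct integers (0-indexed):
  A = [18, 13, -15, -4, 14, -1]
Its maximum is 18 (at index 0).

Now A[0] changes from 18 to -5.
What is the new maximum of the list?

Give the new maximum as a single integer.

Old max = 18 (at index 0)
Change: A[0] 18 -> -5
Changed element WAS the max -> may need rescan.
  Max of remaining elements: 14
  New max = max(-5, 14) = 14

Answer: 14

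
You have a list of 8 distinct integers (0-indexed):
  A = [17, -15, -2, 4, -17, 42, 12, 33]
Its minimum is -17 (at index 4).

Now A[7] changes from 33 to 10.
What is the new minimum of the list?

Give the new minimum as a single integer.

Answer: -17

Derivation:
Old min = -17 (at index 4)
Change: A[7] 33 -> 10
Changed element was NOT the old min.
  New min = min(old_min, new_val) = min(-17, 10) = -17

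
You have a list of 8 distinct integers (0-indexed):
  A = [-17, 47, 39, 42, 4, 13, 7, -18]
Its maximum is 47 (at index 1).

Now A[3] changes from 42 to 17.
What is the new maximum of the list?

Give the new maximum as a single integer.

Answer: 47

Derivation:
Old max = 47 (at index 1)
Change: A[3] 42 -> 17
Changed element was NOT the old max.
  New max = max(old_max, new_val) = max(47, 17) = 47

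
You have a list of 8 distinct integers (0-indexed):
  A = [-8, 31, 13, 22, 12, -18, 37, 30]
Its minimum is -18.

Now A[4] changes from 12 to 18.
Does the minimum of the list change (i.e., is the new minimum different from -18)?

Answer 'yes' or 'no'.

Answer: no

Derivation:
Old min = -18
Change: A[4] 12 -> 18
Changed element was NOT the min; min changes only if 18 < -18.
New min = -18; changed? no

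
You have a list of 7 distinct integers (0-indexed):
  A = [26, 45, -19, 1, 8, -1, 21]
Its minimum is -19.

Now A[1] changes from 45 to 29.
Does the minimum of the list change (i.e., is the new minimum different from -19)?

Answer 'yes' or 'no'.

Old min = -19
Change: A[1] 45 -> 29
Changed element was NOT the min; min changes only if 29 < -19.
New min = -19; changed? no

Answer: no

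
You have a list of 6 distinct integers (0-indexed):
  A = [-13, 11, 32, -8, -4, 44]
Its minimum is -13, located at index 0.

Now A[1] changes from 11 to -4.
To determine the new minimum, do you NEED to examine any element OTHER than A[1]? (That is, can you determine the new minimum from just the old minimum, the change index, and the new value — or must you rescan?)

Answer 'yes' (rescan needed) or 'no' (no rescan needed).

Answer: no

Derivation:
Old min = -13 at index 0
Change at index 1: 11 -> -4
Index 1 was NOT the min. New min = min(-13, -4). No rescan of other elements needed.
Needs rescan: no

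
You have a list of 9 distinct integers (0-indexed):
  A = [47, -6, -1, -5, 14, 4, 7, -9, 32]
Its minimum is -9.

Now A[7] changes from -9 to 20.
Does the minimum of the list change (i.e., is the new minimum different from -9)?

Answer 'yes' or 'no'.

Old min = -9
Change: A[7] -9 -> 20
Changed element was the min; new min must be rechecked.
New min = -6; changed? yes

Answer: yes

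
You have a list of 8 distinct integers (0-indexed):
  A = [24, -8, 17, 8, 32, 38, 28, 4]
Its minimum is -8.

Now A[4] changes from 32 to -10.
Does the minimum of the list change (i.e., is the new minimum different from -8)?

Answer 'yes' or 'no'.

Old min = -8
Change: A[4] 32 -> -10
Changed element was NOT the min; min changes only if -10 < -8.
New min = -10; changed? yes

Answer: yes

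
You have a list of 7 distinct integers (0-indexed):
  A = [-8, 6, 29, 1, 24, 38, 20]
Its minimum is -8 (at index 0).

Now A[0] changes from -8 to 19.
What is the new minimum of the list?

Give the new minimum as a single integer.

Old min = -8 (at index 0)
Change: A[0] -8 -> 19
Changed element WAS the min. Need to check: is 19 still <= all others?
  Min of remaining elements: 1
  New min = min(19, 1) = 1

Answer: 1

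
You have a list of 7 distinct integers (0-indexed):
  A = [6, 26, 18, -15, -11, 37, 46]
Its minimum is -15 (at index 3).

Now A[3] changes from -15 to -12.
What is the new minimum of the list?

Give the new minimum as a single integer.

Old min = -15 (at index 3)
Change: A[3] -15 -> -12
Changed element WAS the min. Need to check: is -12 still <= all others?
  Min of remaining elements: -11
  New min = min(-12, -11) = -12

Answer: -12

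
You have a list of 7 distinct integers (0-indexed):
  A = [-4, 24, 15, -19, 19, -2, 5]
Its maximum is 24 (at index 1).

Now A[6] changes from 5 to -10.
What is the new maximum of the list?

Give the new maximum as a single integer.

Old max = 24 (at index 1)
Change: A[6] 5 -> -10
Changed element was NOT the old max.
  New max = max(old_max, new_val) = max(24, -10) = 24

Answer: 24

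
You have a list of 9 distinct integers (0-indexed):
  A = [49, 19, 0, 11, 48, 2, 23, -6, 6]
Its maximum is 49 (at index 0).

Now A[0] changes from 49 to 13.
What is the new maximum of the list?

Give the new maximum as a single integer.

Answer: 48

Derivation:
Old max = 49 (at index 0)
Change: A[0] 49 -> 13
Changed element WAS the max -> may need rescan.
  Max of remaining elements: 48
  New max = max(13, 48) = 48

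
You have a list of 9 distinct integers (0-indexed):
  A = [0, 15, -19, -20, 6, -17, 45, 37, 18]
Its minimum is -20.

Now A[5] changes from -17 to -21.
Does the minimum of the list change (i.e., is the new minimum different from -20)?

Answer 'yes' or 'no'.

Answer: yes

Derivation:
Old min = -20
Change: A[5] -17 -> -21
Changed element was NOT the min; min changes only if -21 < -20.
New min = -21; changed? yes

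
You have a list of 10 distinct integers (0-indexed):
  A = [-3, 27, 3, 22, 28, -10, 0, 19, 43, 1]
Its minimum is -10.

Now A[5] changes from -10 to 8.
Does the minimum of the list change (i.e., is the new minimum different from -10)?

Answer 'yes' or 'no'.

Old min = -10
Change: A[5] -10 -> 8
Changed element was the min; new min must be rechecked.
New min = -3; changed? yes

Answer: yes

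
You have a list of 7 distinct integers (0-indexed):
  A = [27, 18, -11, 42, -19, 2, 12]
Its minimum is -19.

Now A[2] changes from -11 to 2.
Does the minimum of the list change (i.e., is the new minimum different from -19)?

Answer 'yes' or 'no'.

Old min = -19
Change: A[2] -11 -> 2
Changed element was NOT the min; min changes only if 2 < -19.
New min = -19; changed? no

Answer: no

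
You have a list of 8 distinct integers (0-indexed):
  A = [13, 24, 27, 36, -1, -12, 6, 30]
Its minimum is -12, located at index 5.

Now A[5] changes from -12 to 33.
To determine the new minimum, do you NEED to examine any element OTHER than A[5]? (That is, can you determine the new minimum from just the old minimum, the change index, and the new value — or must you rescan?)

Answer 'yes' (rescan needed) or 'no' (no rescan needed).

Answer: yes

Derivation:
Old min = -12 at index 5
Change at index 5: -12 -> 33
Index 5 WAS the min and new value 33 > old min -12. Must rescan other elements to find the new min.
Needs rescan: yes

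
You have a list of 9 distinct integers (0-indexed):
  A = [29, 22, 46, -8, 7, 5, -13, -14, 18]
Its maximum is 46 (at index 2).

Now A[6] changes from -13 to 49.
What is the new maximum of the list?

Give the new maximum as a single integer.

Old max = 46 (at index 2)
Change: A[6] -13 -> 49
Changed element was NOT the old max.
  New max = max(old_max, new_val) = max(46, 49) = 49

Answer: 49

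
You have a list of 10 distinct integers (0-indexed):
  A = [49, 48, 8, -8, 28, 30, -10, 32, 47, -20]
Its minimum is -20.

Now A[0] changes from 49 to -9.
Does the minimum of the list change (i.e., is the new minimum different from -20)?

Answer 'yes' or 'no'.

Answer: no

Derivation:
Old min = -20
Change: A[0] 49 -> -9
Changed element was NOT the min; min changes only if -9 < -20.
New min = -20; changed? no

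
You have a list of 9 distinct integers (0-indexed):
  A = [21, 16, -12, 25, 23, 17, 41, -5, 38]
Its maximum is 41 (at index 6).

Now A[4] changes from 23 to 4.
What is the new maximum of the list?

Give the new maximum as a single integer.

Answer: 41

Derivation:
Old max = 41 (at index 6)
Change: A[4] 23 -> 4
Changed element was NOT the old max.
  New max = max(old_max, new_val) = max(41, 4) = 41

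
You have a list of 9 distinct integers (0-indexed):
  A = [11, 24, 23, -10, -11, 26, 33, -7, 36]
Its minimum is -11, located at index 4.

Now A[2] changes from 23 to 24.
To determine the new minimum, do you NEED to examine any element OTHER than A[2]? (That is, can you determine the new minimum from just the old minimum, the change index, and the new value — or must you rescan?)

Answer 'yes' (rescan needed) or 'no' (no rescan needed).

Answer: no

Derivation:
Old min = -11 at index 4
Change at index 2: 23 -> 24
Index 2 was NOT the min. New min = min(-11, 24). No rescan of other elements needed.
Needs rescan: no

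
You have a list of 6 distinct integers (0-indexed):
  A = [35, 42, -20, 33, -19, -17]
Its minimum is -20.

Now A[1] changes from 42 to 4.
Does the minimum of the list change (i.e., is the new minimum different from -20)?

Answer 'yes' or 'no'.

Old min = -20
Change: A[1] 42 -> 4
Changed element was NOT the min; min changes only if 4 < -20.
New min = -20; changed? no

Answer: no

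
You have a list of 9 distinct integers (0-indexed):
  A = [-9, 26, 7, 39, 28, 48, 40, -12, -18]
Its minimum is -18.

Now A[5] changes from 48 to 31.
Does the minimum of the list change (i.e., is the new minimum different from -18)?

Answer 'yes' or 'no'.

Answer: no

Derivation:
Old min = -18
Change: A[5] 48 -> 31
Changed element was NOT the min; min changes only if 31 < -18.
New min = -18; changed? no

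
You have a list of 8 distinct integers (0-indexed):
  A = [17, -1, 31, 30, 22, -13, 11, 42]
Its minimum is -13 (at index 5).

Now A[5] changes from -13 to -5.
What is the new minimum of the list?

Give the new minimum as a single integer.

Answer: -5

Derivation:
Old min = -13 (at index 5)
Change: A[5] -13 -> -5
Changed element WAS the min. Need to check: is -5 still <= all others?
  Min of remaining elements: -1
  New min = min(-5, -1) = -5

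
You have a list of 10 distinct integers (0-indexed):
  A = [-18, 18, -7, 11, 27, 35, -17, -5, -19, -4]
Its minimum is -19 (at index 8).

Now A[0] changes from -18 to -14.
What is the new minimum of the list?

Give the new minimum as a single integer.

Answer: -19

Derivation:
Old min = -19 (at index 8)
Change: A[0] -18 -> -14
Changed element was NOT the old min.
  New min = min(old_min, new_val) = min(-19, -14) = -19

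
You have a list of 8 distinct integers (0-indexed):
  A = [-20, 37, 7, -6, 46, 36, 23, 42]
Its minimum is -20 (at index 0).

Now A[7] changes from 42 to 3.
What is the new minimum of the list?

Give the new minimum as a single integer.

Old min = -20 (at index 0)
Change: A[7] 42 -> 3
Changed element was NOT the old min.
  New min = min(old_min, new_val) = min(-20, 3) = -20

Answer: -20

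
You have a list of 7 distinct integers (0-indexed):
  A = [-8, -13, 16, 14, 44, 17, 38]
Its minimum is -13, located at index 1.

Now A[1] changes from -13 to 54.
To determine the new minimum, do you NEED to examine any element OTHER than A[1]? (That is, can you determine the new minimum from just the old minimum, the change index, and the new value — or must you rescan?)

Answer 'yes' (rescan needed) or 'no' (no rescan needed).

Answer: yes

Derivation:
Old min = -13 at index 1
Change at index 1: -13 -> 54
Index 1 WAS the min and new value 54 > old min -13. Must rescan other elements to find the new min.
Needs rescan: yes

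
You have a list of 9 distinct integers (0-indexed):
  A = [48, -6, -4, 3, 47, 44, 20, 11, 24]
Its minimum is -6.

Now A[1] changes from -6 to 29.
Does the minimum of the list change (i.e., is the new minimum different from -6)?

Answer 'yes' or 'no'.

Old min = -6
Change: A[1] -6 -> 29
Changed element was the min; new min must be rechecked.
New min = -4; changed? yes

Answer: yes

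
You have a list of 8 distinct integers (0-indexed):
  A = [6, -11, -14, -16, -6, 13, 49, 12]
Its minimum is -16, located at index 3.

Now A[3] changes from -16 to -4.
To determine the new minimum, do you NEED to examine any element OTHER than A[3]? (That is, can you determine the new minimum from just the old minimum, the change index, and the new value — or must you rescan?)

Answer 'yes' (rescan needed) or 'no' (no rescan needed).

Old min = -16 at index 3
Change at index 3: -16 -> -4
Index 3 WAS the min and new value -4 > old min -16. Must rescan other elements to find the new min.
Needs rescan: yes

Answer: yes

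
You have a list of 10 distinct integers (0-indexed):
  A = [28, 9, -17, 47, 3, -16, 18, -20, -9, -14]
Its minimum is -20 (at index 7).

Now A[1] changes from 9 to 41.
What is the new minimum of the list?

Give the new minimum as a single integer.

Old min = -20 (at index 7)
Change: A[1] 9 -> 41
Changed element was NOT the old min.
  New min = min(old_min, new_val) = min(-20, 41) = -20

Answer: -20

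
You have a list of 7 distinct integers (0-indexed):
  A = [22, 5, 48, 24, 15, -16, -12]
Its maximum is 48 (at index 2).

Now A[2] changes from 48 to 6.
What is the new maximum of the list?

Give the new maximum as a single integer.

Old max = 48 (at index 2)
Change: A[2] 48 -> 6
Changed element WAS the max -> may need rescan.
  Max of remaining elements: 24
  New max = max(6, 24) = 24

Answer: 24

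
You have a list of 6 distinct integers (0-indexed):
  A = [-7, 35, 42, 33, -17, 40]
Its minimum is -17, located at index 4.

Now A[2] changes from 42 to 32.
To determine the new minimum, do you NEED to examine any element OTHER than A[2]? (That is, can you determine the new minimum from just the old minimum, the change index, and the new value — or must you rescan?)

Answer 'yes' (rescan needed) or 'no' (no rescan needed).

Old min = -17 at index 4
Change at index 2: 42 -> 32
Index 2 was NOT the min. New min = min(-17, 32). No rescan of other elements needed.
Needs rescan: no

Answer: no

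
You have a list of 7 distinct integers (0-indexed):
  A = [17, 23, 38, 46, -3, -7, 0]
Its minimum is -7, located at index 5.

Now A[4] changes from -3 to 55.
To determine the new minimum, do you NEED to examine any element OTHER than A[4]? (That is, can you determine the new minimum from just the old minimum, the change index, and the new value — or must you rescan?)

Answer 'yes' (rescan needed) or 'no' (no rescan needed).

Old min = -7 at index 5
Change at index 4: -3 -> 55
Index 4 was NOT the min. New min = min(-7, 55). No rescan of other elements needed.
Needs rescan: no

Answer: no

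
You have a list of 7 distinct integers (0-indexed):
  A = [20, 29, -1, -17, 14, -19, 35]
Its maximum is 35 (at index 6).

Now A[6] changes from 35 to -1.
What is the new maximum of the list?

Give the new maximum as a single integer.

Answer: 29

Derivation:
Old max = 35 (at index 6)
Change: A[6] 35 -> -1
Changed element WAS the max -> may need rescan.
  Max of remaining elements: 29
  New max = max(-1, 29) = 29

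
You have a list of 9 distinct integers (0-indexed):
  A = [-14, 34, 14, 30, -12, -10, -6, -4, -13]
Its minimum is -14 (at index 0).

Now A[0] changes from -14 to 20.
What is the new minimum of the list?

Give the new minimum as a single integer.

Old min = -14 (at index 0)
Change: A[0] -14 -> 20
Changed element WAS the min. Need to check: is 20 still <= all others?
  Min of remaining elements: -13
  New min = min(20, -13) = -13

Answer: -13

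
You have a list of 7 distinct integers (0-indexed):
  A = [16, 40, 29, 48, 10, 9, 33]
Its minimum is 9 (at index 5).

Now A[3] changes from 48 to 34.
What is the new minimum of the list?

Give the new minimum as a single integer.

Answer: 9

Derivation:
Old min = 9 (at index 5)
Change: A[3] 48 -> 34
Changed element was NOT the old min.
  New min = min(old_min, new_val) = min(9, 34) = 9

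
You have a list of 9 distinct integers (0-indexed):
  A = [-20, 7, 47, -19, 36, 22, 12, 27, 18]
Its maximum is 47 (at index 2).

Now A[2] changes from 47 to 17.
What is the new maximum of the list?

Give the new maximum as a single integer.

Old max = 47 (at index 2)
Change: A[2] 47 -> 17
Changed element WAS the max -> may need rescan.
  Max of remaining elements: 36
  New max = max(17, 36) = 36

Answer: 36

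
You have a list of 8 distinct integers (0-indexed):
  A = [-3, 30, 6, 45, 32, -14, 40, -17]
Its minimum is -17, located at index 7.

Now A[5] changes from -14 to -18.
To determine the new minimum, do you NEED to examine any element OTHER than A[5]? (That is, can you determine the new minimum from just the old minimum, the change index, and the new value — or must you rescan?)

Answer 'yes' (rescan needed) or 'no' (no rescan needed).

Old min = -17 at index 7
Change at index 5: -14 -> -18
Index 5 was NOT the min. New min = min(-17, -18). No rescan of other elements needed.
Needs rescan: no

Answer: no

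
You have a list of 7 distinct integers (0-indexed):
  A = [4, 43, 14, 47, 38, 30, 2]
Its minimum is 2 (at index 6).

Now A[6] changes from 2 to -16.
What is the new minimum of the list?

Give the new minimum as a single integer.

Old min = 2 (at index 6)
Change: A[6] 2 -> -16
Changed element WAS the min. Need to check: is -16 still <= all others?
  Min of remaining elements: 4
  New min = min(-16, 4) = -16

Answer: -16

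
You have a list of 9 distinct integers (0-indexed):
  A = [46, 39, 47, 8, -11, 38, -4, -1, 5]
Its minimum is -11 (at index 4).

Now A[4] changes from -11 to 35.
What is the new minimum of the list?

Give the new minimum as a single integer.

Answer: -4

Derivation:
Old min = -11 (at index 4)
Change: A[4] -11 -> 35
Changed element WAS the min. Need to check: is 35 still <= all others?
  Min of remaining elements: -4
  New min = min(35, -4) = -4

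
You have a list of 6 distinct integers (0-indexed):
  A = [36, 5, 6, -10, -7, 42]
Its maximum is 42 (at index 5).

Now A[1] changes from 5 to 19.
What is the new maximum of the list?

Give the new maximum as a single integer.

Old max = 42 (at index 5)
Change: A[1] 5 -> 19
Changed element was NOT the old max.
  New max = max(old_max, new_val) = max(42, 19) = 42

Answer: 42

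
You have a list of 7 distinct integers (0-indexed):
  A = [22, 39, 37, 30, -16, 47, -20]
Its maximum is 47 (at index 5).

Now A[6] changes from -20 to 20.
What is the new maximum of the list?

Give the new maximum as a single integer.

Old max = 47 (at index 5)
Change: A[6] -20 -> 20
Changed element was NOT the old max.
  New max = max(old_max, new_val) = max(47, 20) = 47

Answer: 47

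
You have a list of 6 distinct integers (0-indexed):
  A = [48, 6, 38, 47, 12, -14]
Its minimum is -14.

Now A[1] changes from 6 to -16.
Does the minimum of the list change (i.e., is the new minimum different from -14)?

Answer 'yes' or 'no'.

Old min = -14
Change: A[1] 6 -> -16
Changed element was NOT the min; min changes only if -16 < -14.
New min = -16; changed? yes

Answer: yes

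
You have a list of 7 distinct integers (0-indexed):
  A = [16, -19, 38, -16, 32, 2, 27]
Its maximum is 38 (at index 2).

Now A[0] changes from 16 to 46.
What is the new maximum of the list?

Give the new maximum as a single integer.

Old max = 38 (at index 2)
Change: A[0] 16 -> 46
Changed element was NOT the old max.
  New max = max(old_max, new_val) = max(38, 46) = 46

Answer: 46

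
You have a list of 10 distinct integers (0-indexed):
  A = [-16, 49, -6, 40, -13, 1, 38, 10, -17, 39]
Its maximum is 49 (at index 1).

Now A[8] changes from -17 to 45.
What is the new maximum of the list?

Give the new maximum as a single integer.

Old max = 49 (at index 1)
Change: A[8] -17 -> 45
Changed element was NOT the old max.
  New max = max(old_max, new_val) = max(49, 45) = 49

Answer: 49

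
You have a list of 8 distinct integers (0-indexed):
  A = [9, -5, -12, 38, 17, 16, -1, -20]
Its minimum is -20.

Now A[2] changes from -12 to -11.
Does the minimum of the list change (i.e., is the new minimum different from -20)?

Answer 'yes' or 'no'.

Answer: no

Derivation:
Old min = -20
Change: A[2] -12 -> -11
Changed element was NOT the min; min changes only if -11 < -20.
New min = -20; changed? no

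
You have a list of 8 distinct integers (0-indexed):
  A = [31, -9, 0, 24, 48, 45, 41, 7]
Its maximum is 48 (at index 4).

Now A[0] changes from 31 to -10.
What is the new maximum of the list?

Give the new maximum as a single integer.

Old max = 48 (at index 4)
Change: A[0] 31 -> -10
Changed element was NOT the old max.
  New max = max(old_max, new_val) = max(48, -10) = 48

Answer: 48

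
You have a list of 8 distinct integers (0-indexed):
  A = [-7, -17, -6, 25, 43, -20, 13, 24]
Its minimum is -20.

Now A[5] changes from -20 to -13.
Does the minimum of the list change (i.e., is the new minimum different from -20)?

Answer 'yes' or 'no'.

Answer: yes

Derivation:
Old min = -20
Change: A[5] -20 -> -13
Changed element was the min; new min must be rechecked.
New min = -17; changed? yes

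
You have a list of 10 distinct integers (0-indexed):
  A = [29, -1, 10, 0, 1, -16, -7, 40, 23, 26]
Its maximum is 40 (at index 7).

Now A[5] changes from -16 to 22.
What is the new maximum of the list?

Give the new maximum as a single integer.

Old max = 40 (at index 7)
Change: A[5] -16 -> 22
Changed element was NOT the old max.
  New max = max(old_max, new_val) = max(40, 22) = 40

Answer: 40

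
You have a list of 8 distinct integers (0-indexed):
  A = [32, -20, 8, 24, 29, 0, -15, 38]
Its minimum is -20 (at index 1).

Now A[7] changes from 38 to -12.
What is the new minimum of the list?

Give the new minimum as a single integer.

Answer: -20

Derivation:
Old min = -20 (at index 1)
Change: A[7] 38 -> -12
Changed element was NOT the old min.
  New min = min(old_min, new_val) = min(-20, -12) = -20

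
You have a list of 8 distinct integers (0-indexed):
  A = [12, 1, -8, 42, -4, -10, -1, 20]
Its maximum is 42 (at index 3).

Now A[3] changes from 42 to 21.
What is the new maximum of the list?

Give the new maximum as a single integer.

Old max = 42 (at index 3)
Change: A[3] 42 -> 21
Changed element WAS the max -> may need rescan.
  Max of remaining elements: 20
  New max = max(21, 20) = 21

Answer: 21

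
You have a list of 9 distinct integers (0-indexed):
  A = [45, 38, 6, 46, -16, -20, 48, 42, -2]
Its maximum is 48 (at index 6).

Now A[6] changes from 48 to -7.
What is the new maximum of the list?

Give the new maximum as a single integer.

Answer: 46

Derivation:
Old max = 48 (at index 6)
Change: A[6] 48 -> -7
Changed element WAS the max -> may need rescan.
  Max of remaining elements: 46
  New max = max(-7, 46) = 46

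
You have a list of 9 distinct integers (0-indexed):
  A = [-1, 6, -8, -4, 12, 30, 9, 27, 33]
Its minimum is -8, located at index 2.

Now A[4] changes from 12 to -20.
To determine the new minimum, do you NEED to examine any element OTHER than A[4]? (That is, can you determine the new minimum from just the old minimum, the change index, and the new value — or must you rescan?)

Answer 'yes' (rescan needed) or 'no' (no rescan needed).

Answer: no

Derivation:
Old min = -8 at index 2
Change at index 4: 12 -> -20
Index 4 was NOT the min. New min = min(-8, -20). No rescan of other elements needed.
Needs rescan: no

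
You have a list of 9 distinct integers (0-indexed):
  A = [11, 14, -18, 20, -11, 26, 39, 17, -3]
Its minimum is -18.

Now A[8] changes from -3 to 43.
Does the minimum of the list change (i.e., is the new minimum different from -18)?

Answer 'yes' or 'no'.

Old min = -18
Change: A[8] -3 -> 43
Changed element was NOT the min; min changes only if 43 < -18.
New min = -18; changed? no

Answer: no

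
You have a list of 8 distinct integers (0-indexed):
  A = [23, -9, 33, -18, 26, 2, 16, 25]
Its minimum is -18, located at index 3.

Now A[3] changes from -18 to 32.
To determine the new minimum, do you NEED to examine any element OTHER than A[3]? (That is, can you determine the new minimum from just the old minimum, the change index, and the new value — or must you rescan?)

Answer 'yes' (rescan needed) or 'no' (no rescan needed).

Old min = -18 at index 3
Change at index 3: -18 -> 32
Index 3 WAS the min and new value 32 > old min -18. Must rescan other elements to find the new min.
Needs rescan: yes

Answer: yes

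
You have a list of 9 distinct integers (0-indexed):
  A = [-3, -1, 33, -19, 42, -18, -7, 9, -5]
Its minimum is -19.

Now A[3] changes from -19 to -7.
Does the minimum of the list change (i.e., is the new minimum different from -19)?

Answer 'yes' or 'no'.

Answer: yes

Derivation:
Old min = -19
Change: A[3] -19 -> -7
Changed element was the min; new min must be rechecked.
New min = -18; changed? yes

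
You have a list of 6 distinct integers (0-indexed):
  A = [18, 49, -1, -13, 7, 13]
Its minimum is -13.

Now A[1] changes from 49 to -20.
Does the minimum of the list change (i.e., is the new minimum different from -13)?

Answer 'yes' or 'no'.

Old min = -13
Change: A[1] 49 -> -20
Changed element was NOT the min; min changes only if -20 < -13.
New min = -20; changed? yes

Answer: yes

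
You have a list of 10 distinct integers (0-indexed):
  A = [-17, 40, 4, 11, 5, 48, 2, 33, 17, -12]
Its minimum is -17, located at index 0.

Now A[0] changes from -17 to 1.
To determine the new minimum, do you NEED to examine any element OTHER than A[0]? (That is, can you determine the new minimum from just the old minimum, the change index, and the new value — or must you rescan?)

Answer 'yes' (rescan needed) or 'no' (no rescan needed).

Answer: yes

Derivation:
Old min = -17 at index 0
Change at index 0: -17 -> 1
Index 0 WAS the min and new value 1 > old min -17. Must rescan other elements to find the new min.
Needs rescan: yes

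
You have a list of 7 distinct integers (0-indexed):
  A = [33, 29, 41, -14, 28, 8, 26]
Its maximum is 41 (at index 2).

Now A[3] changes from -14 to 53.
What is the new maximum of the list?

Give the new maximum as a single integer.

Answer: 53

Derivation:
Old max = 41 (at index 2)
Change: A[3] -14 -> 53
Changed element was NOT the old max.
  New max = max(old_max, new_val) = max(41, 53) = 53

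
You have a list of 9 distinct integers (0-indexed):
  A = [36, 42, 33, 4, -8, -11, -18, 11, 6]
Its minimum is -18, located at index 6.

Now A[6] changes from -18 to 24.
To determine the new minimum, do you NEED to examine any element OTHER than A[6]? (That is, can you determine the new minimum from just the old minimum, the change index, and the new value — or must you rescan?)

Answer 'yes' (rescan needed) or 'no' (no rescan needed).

Answer: yes

Derivation:
Old min = -18 at index 6
Change at index 6: -18 -> 24
Index 6 WAS the min and new value 24 > old min -18. Must rescan other elements to find the new min.
Needs rescan: yes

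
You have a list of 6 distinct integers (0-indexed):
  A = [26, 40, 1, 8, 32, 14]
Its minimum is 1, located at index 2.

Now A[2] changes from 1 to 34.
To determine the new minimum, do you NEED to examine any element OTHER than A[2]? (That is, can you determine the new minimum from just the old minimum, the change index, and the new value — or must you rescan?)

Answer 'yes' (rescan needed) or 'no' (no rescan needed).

Old min = 1 at index 2
Change at index 2: 1 -> 34
Index 2 WAS the min and new value 34 > old min 1. Must rescan other elements to find the new min.
Needs rescan: yes

Answer: yes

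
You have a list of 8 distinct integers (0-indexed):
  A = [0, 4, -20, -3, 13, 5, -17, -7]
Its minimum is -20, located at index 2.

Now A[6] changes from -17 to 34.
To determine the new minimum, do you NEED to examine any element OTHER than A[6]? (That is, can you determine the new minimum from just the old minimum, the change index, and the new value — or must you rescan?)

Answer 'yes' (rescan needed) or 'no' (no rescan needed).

Answer: no

Derivation:
Old min = -20 at index 2
Change at index 6: -17 -> 34
Index 6 was NOT the min. New min = min(-20, 34). No rescan of other elements needed.
Needs rescan: no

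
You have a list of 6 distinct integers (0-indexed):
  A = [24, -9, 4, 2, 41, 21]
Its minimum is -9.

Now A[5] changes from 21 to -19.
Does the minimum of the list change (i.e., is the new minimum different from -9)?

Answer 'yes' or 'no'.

Answer: yes

Derivation:
Old min = -9
Change: A[5] 21 -> -19
Changed element was NOT the min; min changes only if -19 < -9.
New min = -19; changed? yes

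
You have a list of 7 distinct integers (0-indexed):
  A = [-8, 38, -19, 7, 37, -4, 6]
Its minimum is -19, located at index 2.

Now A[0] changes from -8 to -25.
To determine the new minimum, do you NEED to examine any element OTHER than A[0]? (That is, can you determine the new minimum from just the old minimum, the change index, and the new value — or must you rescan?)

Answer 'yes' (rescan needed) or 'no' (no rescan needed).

Answer: no

Derivation:
Old min = -19 at index 2
Change at index 0: -8 -> -25
Index 0 was NOT the min. New min = min(-19, -25). No rescan of other elements needed.
Needs rescan: no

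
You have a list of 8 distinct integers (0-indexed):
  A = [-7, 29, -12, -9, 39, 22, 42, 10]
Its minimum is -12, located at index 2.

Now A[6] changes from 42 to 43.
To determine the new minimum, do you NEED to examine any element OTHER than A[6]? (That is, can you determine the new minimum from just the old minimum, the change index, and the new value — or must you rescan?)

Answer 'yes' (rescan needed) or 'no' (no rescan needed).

Old min = -12 at index 2
Change at index 6: 42 -> 43
Index 6 was NOT the min. New min = min(-12, 43). No rescan of other elements needed.
Needs rescan: no

Answer: no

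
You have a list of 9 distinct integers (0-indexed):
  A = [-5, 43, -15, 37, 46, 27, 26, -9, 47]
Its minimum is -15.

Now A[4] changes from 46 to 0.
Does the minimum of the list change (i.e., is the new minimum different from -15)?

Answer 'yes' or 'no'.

Answer: no

Derivation:
Old min = -15
Change: A[4] 46 -> 0
Changed element was NOT the min; min changes only if 0 < -15.
New min = -15; changed? no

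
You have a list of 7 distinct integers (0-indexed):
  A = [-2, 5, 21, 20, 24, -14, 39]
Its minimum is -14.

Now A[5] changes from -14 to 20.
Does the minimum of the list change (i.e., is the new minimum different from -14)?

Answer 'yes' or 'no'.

Old min = -14
Change: A[5] -14 -> 20
Changed element was the min; new min must be rechecked.
New min = -2; changed? yes

Answer: yes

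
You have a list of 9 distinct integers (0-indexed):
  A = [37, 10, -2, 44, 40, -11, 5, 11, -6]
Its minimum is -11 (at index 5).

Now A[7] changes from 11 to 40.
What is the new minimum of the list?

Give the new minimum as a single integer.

Answer: -11

Derivation:
Old min = -11 (at index 5)
Change: A[7] 11 -> 40
Changed element was NOT the old min.
  New min = min(old_min, new_val) = min(-11, 40) = -11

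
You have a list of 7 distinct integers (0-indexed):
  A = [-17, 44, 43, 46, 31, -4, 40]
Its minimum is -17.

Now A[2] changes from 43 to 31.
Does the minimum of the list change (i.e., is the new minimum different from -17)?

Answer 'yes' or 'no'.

Answer: no

Derivation:
Old min = -17
Change: A[2] 43 -> 31
Changed element was NOT the min; min changes only if 31 < -17.
New min = -17; changed? no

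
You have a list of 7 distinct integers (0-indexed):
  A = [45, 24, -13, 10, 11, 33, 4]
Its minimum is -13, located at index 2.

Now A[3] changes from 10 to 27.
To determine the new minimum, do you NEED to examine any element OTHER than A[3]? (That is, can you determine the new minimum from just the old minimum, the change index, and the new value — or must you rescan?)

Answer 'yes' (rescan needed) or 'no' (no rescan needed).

Old min = -13 at index 2
Change at index 3: 10 -> 27
Index 3 was NOT the min. New min = min(-13, 27). No rescan of other elements needed.
Needs rescan: no

Answer: no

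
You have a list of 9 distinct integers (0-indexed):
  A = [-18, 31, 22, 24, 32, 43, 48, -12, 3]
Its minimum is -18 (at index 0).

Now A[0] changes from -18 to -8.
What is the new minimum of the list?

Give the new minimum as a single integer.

Old min = -18 (at index 0)
Change: A[0] -18 -> -8
Changed element WAS the min. Need to check: is -8 still <= all others?
  Min of remaining elements: -12
  New min = min(-8, -12) = -12

Answer: -12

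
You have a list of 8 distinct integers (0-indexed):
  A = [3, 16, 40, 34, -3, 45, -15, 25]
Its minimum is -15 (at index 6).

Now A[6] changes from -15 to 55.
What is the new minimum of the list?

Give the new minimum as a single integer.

Answer: -3

Derivation:
Old min = -15 (at index 6)
Change: A[6] -15 -> 55
Changed element WAS the min. Need to check: is 55 still <= all others?
  Min of remaining elements: -3
  New min = min(55, -3) = -3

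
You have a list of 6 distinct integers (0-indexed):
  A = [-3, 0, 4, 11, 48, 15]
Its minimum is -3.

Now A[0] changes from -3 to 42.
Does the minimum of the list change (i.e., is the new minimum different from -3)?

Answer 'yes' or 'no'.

Answer: yes

Derivation:
Old min = -3
Change: A[0] -3 -> 42
Changed element was the min; new min must be rechecked.
New min = 0; changed? yes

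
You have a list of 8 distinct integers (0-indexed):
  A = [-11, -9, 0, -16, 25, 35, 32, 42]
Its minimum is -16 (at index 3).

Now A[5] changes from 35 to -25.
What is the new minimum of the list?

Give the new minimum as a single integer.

Answer: -25

Derivation:
Old min = -16 (at index 3)
Change: A[5] 35 -> -25
Changed element was NOT the old min.
  New min = min(old_min, new_val) = min(-16, -25) = -25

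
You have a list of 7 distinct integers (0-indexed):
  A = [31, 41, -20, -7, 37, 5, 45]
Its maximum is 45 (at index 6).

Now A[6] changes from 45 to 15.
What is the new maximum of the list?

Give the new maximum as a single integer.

Answer: 41

Derivation:
Old max = 45 (at index 6)
Change: A[6] 45 -> 15
Changed element WAS the max -> may need rescan.
  Max of remaining elements: 41
  New max = max(15, 41) = 41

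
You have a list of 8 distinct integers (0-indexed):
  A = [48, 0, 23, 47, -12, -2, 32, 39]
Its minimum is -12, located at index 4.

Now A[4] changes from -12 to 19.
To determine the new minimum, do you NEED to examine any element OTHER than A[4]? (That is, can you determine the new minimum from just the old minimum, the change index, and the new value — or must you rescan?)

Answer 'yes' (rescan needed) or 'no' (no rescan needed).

Old min = -12 at index 4
Change at index 4: -12 -> 19
Index 4 WAS the min and new value 19 > old min -12. Must rescan other elements to find the new min.
Needs rescan: yes

Answer: yes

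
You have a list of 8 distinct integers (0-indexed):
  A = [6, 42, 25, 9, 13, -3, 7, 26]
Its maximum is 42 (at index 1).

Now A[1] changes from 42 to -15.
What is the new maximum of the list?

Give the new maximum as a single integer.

Answer: 26

Derivation:
Old max = 42 (at index 1)
Change: A[1] 42 -> -15
Changed element WAS the max -> may need rescan.
  Max of remaining elements: 26
  New max = max(-15, 26) = 26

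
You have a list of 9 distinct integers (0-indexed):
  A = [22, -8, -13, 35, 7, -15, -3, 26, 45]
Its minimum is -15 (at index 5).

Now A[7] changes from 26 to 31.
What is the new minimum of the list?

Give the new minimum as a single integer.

Old min = -15 (at index 5)
Change: A[7] 26 -> 31
Changed element was NOT the old min.
  New min = min(old_min, new_val) = min(-15, 31) = -15

Answer: -15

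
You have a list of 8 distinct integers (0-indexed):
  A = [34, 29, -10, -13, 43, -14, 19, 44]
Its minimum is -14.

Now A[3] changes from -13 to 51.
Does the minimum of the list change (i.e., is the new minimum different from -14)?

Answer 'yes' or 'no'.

Answer: no

Derivation:
Old min = -14
Change: A[3] -13 -> 51
Changed element was NOT the min; min changes only if 51 < -14.
New min = -14; changed? no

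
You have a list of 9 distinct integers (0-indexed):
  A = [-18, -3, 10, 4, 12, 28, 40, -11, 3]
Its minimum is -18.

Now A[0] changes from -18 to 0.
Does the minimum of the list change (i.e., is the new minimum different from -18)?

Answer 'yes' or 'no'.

Answer: yes

Derivation:
Old min = -18
Change: A[0] -18 -> 0
Changed element was the min; new min must be rechecked.
New min = -11; changed? yes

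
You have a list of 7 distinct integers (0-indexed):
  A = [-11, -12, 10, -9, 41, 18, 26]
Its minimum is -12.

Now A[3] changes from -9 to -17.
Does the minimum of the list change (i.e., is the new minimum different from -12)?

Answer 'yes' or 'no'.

Old min = -12
Change: A[3] -9 -> -17
Changed element was NOT the min; min changes only if -17 < -12.
New min = -17; changed? yes

Answer: yes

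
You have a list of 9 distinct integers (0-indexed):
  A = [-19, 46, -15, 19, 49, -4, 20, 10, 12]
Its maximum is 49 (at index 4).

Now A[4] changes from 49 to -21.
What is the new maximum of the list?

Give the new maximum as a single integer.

Answer: 46

Derivation:
Old max = 49 (at index 4)
Change: A[4] 49 -> -21
Changed element WAS the max -> may need rescan.
  Max of remaining elements: 46
  New max = max(-21, 46) = 46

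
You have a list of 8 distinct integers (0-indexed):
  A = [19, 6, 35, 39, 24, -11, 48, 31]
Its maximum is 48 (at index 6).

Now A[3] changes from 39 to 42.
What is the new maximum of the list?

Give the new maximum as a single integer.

Old max = 48 (at index 6)
Change: A[3] 39 -> 42
Changed element was NOT the old max.
  New max = max(old_max, new_val) = max(48, 42) = 48

Answer: 48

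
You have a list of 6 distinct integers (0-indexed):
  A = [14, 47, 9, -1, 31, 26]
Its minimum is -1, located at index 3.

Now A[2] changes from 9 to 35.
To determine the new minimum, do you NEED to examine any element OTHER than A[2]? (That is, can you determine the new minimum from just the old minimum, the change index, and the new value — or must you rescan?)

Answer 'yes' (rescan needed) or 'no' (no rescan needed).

Old min = -1 at index 3
Change at index 2: 9 -> 35
Index 2 was NOT the min. New min = min(-1, 35). No rescan of other elements needed.
Needs rescan: no

Answer: no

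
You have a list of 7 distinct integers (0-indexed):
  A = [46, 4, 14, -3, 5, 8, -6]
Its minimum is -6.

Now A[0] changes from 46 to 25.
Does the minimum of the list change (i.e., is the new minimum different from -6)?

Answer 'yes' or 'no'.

Answer: no

Derivation:
Old min = -6
Change: A[0] 46 -> 25
Changed element was NOT the min; min changes only if 25 < -6.
New min = -6; changed? no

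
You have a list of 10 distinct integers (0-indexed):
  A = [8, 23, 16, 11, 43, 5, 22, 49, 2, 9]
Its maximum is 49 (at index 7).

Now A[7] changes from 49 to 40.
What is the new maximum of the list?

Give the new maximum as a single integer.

Answer: 43

Derivation:
Old max = 49 (at index 7)
Change: A[7] 49 -> 40
Changed element WAS the max -> may need rescan.
  Max of remaining elements: 43
  New max = max(40, 43) = 43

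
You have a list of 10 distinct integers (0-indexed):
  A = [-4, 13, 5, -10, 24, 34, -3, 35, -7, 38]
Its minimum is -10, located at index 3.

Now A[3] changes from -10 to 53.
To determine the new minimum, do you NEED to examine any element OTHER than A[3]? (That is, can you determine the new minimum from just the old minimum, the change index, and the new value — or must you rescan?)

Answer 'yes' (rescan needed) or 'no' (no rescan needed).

Old min = -10 at index 3
Change at index 3: -10 -> 53
Index 3 WAS the min and new value 53 > old min -10. Must rescan other elements to find the new min.
Needs rescan: yes

Answer: yes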